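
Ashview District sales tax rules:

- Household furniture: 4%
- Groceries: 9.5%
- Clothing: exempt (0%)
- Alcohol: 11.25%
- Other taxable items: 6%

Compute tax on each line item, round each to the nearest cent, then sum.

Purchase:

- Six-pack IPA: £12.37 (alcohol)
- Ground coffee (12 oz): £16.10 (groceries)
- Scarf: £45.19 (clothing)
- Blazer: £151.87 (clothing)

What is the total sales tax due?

£2.92

Six-pack IPA £12.37: alcohol → 11.25% → £1.39
Ground coffee (12 oz) £16.10: groceries → 9.5% → £1.53
Scarf £45.19: clothing → 0% → £0.00
Blazer £151.87: clothing → 0% → £0.00
Total tax = £1.39 + £1.53 = £2.92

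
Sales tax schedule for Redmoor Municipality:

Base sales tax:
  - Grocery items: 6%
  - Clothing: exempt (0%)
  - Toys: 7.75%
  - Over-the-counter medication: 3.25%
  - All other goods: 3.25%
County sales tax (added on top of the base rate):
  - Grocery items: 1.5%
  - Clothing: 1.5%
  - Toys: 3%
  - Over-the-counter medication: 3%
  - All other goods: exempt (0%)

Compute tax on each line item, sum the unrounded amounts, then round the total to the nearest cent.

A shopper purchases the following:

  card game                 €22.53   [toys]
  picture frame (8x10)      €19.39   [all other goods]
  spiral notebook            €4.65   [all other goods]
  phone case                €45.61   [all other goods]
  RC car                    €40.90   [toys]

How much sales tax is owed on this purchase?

Card game €22.53: toys → 7.75% + 3% county = 10.75% → €2.421975
Picture frame (8x10) €19.39: all other goods → 3.25% + 0% county = 3.25% → €0.630175
Spiral notebook €4.65: all other goods → 3.25% + 0% county = 3.25% → €0.151125
Phone case €45.61: all other goods → 3.25% + 0% county = 3.25% → €1.482325
RC car €40.90: toys → 7.75% + 3% county = 10.75% → €4.39675
Unrounded tax sum = €9.08235 → €9.08

€9.08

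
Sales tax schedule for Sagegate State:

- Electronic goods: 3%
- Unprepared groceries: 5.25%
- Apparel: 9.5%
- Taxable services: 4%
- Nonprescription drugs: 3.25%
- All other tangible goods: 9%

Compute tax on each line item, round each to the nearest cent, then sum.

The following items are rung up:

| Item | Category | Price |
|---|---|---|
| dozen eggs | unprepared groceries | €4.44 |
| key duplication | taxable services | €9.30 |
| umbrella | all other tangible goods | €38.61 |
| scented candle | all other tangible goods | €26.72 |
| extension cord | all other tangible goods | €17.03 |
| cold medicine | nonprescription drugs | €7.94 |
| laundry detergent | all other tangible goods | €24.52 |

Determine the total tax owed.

Dozen eggs €4.44: unprepared groceries → 5.25% → €0.23
Key duplication €9.30: taxable services → 4% → €0.37
Umbrella €38.61: all other tangible goods → 9% → €3.47
Scented candle €26.72: all other tangible goods → 9% → €2.40
Extension cord €17.03: all other tangible goods → 9% → €1.53
Cold medicine €7.94: nonprescription drugs → 3.25% → €0.26
Laundry detergent €24.52: all other tangible goods → 9% → €2.21
Total tax = €0.23 + €0.37 + €3.47 + €2.40 + €1.53 + €0.26 + €2.21 = €10.47

€10.47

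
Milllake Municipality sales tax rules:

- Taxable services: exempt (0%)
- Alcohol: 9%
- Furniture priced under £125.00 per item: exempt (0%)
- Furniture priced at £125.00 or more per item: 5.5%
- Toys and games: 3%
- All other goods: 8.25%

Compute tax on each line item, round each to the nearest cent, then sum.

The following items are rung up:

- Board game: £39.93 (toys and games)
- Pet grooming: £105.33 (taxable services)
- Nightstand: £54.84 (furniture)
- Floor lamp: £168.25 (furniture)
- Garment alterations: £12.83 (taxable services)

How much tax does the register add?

£10.45

Board game £39.93: toys and games → 3% → £1.20
Pet grooming £105.33: taxable services → 0% → £0.00
Nightstand £54.84: furniture, under £125.00 → 0% → £0.00
Floor lamp £168.25: furniture, £125.00 or more → 5.5% → £9.25
Garment alterations £12.83: taxable services → 0% → £0.00
Total tax = £1.20 + £9.25 = £10.45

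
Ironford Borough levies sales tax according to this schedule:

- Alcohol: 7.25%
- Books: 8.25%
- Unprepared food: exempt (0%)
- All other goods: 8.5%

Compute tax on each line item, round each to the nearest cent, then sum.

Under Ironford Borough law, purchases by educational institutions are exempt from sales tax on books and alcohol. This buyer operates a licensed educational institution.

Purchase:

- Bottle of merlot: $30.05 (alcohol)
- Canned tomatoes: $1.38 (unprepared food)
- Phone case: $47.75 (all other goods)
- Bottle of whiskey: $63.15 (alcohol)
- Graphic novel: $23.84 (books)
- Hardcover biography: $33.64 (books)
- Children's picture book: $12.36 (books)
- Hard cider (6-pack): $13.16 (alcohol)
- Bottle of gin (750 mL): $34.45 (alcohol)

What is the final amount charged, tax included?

$263.84

Bottle of merlot $30.05: alcohol, buyer-exempt → 0% → $0.00
Canned tomatoes $1.38: unprepared food → 0% → $0.00
Phone case $47.75: all other goods → 8.5% → $4.06
Bottle of whiskey $63.15: alcohol, buyer-exempt → 0% → $0.00
Graphic novel $23.84: books, buyer-exempt → 0% → $0.00
Hardcover biography $33.64: books, buyer-exempt → 0% → $0.00
Children's picture book $12.36: books, buyer-exempt → 0% → $0.00
Hard cider (6-pack) $13.16: alcohol, buyer-exempt → 0% → $0.00
Bottle of gin (750 mL) $34.45: alcohol, buyer-exempt → 0% → $0.00
Subtotal = $259.78; tax = $4.06; total due = $263.84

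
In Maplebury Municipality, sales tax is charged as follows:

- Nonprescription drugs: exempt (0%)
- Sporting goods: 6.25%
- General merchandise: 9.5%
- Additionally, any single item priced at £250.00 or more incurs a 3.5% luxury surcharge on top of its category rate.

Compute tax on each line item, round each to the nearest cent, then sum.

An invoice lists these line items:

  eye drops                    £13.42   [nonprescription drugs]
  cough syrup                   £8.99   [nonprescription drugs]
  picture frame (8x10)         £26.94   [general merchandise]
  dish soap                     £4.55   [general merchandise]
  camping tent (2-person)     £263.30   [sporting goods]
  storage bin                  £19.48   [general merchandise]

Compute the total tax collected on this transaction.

Eye drops £13.42: nonprescription drugs → 0% → £0.00
Cough syrup £8.99: nonprescription drugs → 0% → £0.00
Picture frame (8x10) £26.94: general merchandise → 9.5% → £2.56
Dish soap £4.55: general merchandise → 9.5% → £0.43
Camping tent (2-person) £263.30: sporting goods → 6.25% + 3.5% surcharge = 9.75% → £25.67
Storage bin £19.48: general merchandise → 9.5% → £1.85
Total tax = £2.56 + £0.43 + £25.67 + £1.85 = £30.51

£30.51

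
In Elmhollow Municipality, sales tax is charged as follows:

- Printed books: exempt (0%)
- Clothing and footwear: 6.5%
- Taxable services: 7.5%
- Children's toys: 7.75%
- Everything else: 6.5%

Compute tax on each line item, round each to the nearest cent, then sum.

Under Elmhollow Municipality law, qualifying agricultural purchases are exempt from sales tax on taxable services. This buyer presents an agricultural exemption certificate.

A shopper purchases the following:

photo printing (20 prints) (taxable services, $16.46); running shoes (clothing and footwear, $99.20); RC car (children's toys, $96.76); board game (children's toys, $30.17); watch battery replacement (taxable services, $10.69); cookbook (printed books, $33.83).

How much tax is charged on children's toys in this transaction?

RC car $96.76: children's toys → 7.75% → $7.50
Board game $30.17: children's toys → 7.75% → $2.34
Tax on children's toys = $7.50 + $2.34 = $9.84

$9.84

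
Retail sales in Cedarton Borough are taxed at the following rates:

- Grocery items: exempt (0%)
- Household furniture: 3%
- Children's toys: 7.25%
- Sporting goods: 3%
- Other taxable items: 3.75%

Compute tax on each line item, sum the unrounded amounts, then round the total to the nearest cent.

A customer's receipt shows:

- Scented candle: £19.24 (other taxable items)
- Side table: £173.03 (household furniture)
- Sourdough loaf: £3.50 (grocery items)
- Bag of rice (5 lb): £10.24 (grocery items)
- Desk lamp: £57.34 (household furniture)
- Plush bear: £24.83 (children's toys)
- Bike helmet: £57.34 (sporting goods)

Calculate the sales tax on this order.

£11.15

Scented candle £19.24: other taxable items → 3.75% → £0.7215
Side table £173.03: household furniture → 3% → £5.1909
Sourdough loaf £3.50: grocery items → 0% → £0.00
Bag of rice (5 lb) £10.24: grocery items → 0% → £0.00
Desk lamp £57.34: household furniture → 3% → £1.7202
Plush bear £24.83: children's toys → 7.25% → £1.800175
Bike helmet £57.34: sporting goods → 3% → £1.7202
Unrounded tax sum = £11.152975 → £11.15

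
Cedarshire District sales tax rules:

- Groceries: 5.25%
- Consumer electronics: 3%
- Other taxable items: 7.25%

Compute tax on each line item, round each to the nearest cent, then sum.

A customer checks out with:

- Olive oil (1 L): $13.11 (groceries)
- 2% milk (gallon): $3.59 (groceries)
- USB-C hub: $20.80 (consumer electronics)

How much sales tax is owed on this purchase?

Olive oil (1 L) $13.11: groceries → 5.25% → $0.69
2% milk (gallon) $3.59: groceries → 5.25% → $0.19
USB-C hub $20.80: consumer electronics → 3% → $0.62
Total tax = $0.69 + $0.19 + $0.62 = $1.50

$1.50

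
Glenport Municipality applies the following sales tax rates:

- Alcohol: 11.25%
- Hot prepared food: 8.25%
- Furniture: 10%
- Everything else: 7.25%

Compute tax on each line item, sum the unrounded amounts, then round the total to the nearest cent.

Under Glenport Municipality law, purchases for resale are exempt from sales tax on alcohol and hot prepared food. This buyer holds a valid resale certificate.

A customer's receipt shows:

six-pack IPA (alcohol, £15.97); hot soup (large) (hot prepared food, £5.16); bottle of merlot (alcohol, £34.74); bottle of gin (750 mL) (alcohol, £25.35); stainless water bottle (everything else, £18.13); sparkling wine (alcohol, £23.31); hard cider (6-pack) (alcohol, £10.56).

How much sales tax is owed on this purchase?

Six-pack IPA £15.97: alcohol, buyer-exempt → 0% → £0.00
Hot soup (large) £5.16: hot prepared food, buyer-exempt → 0% → £0.00
Bottle of merlot £34.74: alcohol, buyer-exempt → 0% → £0.00
Bottle of gin (750 mL) £25.35: alcohol, buyer-exempt → 0% → £0.00
Stainless water bottle £18.13: everything else → 7.25% → £1.314425
Sparkling wine £23.31: alcohol, buyer-exempt → 0% → £0.00
Hard cider (6-pack) £10.56: alcohol, buyer-exempt → 0% → £0.00
Unrounded tax sum = £1.314425 → £1.31

£1.31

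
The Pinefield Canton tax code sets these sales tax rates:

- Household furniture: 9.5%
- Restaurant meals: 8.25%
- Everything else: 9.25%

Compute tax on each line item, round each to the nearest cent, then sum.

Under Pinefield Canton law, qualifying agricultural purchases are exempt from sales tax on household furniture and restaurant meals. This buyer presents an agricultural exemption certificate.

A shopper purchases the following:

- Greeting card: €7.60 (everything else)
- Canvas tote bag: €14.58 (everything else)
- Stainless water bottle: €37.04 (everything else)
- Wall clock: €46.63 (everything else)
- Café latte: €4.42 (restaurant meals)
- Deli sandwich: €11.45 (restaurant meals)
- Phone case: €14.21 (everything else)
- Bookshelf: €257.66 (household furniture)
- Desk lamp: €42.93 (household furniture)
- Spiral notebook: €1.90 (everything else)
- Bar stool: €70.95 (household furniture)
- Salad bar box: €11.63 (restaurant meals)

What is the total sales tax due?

Greeting card €7.60: everything else → 9.25% → €0.70
Canvas tote bag €14.58: everything else → 9.25% → €1.35
Stainless water bottle €37.04: everything else → 9.25% → €3.43
Wall clock €46.63: everything else → 9.25% → €4.31
Café latte €4.42: restaurant meals, buyer-exempt → 0% → €0.00
Deli sandwich €11.45: restaurant meals, buyer-exempt → 0% → €0.00
Phone case €14.21: everything else → 9.25% → €1.31
Bookshelf €257.66: household furniture, buyer-exempt → 0% → €0.00
Desk lamp €42.93: household furniture, buyer-exempt → 0% → €0.00
Spiral notebook €1.90: everything else → 9.25% → €0.18
Bar stool €70.95: household furniture, buyer-exempt → 0% → €0.00
Salad bar box €11.63: restaurant meals, buyer-exempt → 0% → €0.00
Total tax = €0.70 + €1.35 + €3.43 + €4.31 + €1.31 + €0.18 = €11.28

€11.28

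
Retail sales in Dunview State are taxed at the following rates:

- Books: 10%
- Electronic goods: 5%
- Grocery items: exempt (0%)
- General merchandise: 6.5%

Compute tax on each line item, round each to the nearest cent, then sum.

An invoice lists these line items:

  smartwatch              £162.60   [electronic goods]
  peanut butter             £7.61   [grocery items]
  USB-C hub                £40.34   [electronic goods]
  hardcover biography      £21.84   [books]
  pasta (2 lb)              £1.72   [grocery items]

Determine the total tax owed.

Smartwatch £162.60: electronic goods → 5% → £8.13
Peanut butter £7.61: grocery items → 0% → £0.00
USB-C hub £40.34: electronic goods → 5% → £2.02
Hardcover biography £21.84: books → 10% → £2.18
Pasta (2 lb) £1.72: grocery items → 0% → £0.00
Total tax = £8.13 + £2.02 + £2.18 = £12.33

£12.33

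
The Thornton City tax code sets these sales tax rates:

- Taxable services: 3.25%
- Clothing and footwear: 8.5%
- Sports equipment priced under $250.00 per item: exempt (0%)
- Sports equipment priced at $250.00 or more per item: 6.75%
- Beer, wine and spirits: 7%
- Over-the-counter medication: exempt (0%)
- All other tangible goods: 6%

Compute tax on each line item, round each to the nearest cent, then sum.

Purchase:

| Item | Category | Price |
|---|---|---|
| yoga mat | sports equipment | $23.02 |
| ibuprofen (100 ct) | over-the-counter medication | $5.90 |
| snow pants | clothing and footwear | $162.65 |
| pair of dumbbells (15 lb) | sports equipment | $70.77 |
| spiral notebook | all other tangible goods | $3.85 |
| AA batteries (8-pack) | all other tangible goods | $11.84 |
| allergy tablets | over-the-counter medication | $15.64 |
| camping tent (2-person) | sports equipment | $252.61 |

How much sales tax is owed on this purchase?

$31.82

Yoga mat $23.02: sports equipment, under $250.00 → 0% → $0.00
Ibuprofen (100 ct) $5.90: over-the-counter medication → 0% → $0.00
Snow pants $162.65: clothing and footwear → 8.5% → $13.83
Pair of dumbbells (15 lb) $70.77: sports equipment, under $250.00 → 0% → $0.00
Spiral notebook $3.85: all other tangible goods → 6% → $0.23
AA batteries (8-pack) $11.84: all other tangible goods → 6% → $0.71
Allergy tablets $15.64: over-the-counter medication → 0% → $0.00
Camping tent (2-person) $252.61: sports equipment, $250.00 or more → 6.75% → $17.05
Total tax = $13.83 + $0.23 + $0.71 + $17.05 = $31.82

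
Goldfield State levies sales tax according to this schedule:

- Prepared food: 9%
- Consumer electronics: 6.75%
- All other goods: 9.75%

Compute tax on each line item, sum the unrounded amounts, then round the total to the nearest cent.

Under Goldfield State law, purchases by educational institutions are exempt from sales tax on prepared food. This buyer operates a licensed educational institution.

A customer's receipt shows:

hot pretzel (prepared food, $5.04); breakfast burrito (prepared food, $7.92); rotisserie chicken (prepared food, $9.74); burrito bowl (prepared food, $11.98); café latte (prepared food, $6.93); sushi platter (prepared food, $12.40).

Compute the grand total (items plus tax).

Hot pretzel $5.04: prepared food, buyer-exempt → 0% → $0.00
Breakfast burrito $7.92: prepared food, buyer-exempt → 0% → $0.00
Rotisserie chicken $9.74: prepared food, buyer-exempt → 0% → $0.00
Burrito bowl $11.98: prepared food, buyer-exempt → 0% → $0.00
Café latte $6.93: prepared food, buyer-exempt → 0% → $0.00
Sushi platter $12.40: prepared food, buyer-exempt → 0% → $0.00
Subtotal = $54.01; unrounded tax = $0.00 → $0.00; total due = $54.01

$54.01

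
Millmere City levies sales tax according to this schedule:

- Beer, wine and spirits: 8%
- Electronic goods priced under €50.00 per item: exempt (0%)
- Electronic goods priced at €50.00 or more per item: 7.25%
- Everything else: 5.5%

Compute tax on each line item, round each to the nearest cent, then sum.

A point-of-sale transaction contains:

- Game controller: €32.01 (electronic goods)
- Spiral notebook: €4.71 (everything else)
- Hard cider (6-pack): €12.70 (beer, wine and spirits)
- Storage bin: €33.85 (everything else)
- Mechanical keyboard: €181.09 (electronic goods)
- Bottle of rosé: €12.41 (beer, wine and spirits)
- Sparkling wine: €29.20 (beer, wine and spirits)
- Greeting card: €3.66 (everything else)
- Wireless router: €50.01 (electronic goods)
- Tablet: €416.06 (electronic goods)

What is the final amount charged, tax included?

€829.29

Game controller €32.01: electronic goods, under €50.00 → 0% → €0.00
Spiral notebook €4.71: everything else → 5.5% → €0.26
Hard cider (6-pack) €12.70: beer, wine and spirits → 8% → €1.02
Storage bin €33.85: everything else → 5.5% → €1.86
Mechanical keyboard €181.09: electronic goods, €50.00 or more → 7.25% → €13.13
Bottle of rosé €12.41: beer, wine and spirits → 8% → €0.99
Sparkling wine €29.20: beer, wine and spirits → 8% → €2.34
Greeting card €3.66: everything else → 5.5% → €0.20
Wireless router €50.01: electronic goods, €50.00 or more → 7.25% → €3.63
Tablet €416.06: electronic goods, €50.00 or more → 7.25% → €30.16
Subtotal = €775.70; tax = €53.59; total due = €829.29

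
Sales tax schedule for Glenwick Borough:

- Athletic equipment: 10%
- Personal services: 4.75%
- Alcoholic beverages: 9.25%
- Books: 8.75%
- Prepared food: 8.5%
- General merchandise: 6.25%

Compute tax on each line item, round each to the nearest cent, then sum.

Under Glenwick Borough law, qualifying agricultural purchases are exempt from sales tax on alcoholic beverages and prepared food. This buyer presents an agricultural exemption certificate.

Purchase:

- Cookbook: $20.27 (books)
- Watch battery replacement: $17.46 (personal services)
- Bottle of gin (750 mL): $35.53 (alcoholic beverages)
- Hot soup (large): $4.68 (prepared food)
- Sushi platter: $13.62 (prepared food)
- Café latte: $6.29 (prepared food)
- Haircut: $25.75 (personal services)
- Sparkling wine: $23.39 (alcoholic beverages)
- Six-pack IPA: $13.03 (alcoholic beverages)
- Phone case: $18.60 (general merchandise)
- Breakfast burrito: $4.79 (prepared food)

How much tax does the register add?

$4.98

Cookbook $20.27: books → 8.75% → $1.77
Watch battery replacement $17.46: personal services → 4.75% → $0.83
Bottle of gin (750 mL) $35.53: alcoholic beverages, buyer-exempt → 0% → $0.00
Hot soup (large) $4.68: prepared food, buyer-exempt → 0% → $0.00
Sushi platter $13.62: prepared food, buyer-exempt → 0% → $0.00
Café latte $6.29: prepared food, buyer-exempt → 0% → $0.00
Haircut $25.75: personal services → 4.75% → $1.22
Sparkling wine $23.39: alcoholic beverages, buyer-exempt → 0% → $0.00
Six-pack IPA $13.03: alcoholic beverages, buyer-exempt → 0% → $0.00
Phone case $18.60: general merchandise → 6.25% → $1.16
Breakfast burrito $4.79: prepared food, buyer-exempt → 0% → $0.00
Total tax = $1.77 + $0.83 + $1.22 + $1.16 = $4.98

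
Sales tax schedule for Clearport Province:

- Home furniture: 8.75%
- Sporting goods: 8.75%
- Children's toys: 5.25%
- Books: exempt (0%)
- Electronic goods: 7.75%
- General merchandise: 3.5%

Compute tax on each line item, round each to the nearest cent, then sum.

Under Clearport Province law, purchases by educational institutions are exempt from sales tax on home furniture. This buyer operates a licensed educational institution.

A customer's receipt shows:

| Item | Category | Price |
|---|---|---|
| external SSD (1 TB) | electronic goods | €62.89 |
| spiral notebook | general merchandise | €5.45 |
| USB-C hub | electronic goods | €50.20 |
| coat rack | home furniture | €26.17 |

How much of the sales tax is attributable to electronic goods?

€8.76

External SSD (1 TB) €62.89: electronic goods → 7.75% → €4.87
USB-C hub €50.20: electronic goods → 7.75% → €3.89
Tax on electronic goods = €4.87 + €3.89 = €8.76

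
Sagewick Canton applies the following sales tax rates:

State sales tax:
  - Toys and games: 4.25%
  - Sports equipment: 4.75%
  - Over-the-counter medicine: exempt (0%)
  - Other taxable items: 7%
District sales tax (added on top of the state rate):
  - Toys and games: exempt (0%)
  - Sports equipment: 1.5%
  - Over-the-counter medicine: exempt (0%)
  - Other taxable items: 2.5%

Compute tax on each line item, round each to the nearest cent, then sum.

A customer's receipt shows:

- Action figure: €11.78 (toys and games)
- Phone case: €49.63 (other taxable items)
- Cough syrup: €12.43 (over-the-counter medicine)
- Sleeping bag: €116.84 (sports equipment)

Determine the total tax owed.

Action figure €11.78: toys and games → 4.25% + 0% district = 4.25% → €0.50
Phone case €49.63: other taxable items → 7% + 2.5% district = 9.5% → €4.71
Cough syrup €12.43: over-the-counter medicine → 0% + 0% district = 0% → €0.00
Sleeping bag €116.84: sports equipment → 4.75% + 1.5% district = 6.25% → €7.30
Total tax = €0.50 + €4.71 + €7.30 = €12.51

€12.51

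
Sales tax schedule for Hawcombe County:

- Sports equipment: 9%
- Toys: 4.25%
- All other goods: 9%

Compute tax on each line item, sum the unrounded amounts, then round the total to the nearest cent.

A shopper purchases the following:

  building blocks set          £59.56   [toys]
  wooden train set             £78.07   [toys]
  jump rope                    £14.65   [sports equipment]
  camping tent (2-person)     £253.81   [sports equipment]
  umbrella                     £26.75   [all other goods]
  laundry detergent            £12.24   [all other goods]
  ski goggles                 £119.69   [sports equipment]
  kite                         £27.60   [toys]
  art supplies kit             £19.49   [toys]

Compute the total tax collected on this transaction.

£46.29

Building blocks set £59.56: toys → 4.25% → £2.5313
Wooden train set £78.07: toys → 4.25% → £3.317975
Jump rope £14.65: sports equipment → 9% → £1.3185
Camping tent (2-person) £253.81: sports equipment → 9% → £22.8429
Umbrella £26.75: all other goods → 9% → £2.4075
Laundry detergent £12.24: all other goods → 9% → £1.1016
Ski goggles £119.69: sports equipment → 9% → £10.7721
Kite £27.60: toys → 4.25% → £1.173
Art supplies kit £19.49: toys → 4.25% → £0.828325
Unrounded tax sum = £46.2932 → £46.29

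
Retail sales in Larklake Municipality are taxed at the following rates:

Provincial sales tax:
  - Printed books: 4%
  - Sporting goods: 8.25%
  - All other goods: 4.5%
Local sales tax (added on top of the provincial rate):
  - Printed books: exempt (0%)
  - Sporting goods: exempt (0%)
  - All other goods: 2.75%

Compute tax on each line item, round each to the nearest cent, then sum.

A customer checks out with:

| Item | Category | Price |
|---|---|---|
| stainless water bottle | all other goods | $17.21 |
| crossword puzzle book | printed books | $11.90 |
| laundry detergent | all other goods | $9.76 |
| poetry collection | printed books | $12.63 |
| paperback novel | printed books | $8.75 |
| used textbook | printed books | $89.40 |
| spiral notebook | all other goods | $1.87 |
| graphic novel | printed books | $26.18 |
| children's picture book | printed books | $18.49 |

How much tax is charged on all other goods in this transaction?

Stainless water bottle $17.21: all other goods → 4.5% + 2.75% local = 7.25% → $1.25
Laundry detergent $9.76: all other goods → 4.5% + 2.75% local = 7.25% → $0.71
Spiral notebook $1.87: all other goods → 4.5% + 2.75% local = 7.25% → $0.14
Tax on all other goods = $1.25 + $0.71 + $0.14 = $2.10

$2.10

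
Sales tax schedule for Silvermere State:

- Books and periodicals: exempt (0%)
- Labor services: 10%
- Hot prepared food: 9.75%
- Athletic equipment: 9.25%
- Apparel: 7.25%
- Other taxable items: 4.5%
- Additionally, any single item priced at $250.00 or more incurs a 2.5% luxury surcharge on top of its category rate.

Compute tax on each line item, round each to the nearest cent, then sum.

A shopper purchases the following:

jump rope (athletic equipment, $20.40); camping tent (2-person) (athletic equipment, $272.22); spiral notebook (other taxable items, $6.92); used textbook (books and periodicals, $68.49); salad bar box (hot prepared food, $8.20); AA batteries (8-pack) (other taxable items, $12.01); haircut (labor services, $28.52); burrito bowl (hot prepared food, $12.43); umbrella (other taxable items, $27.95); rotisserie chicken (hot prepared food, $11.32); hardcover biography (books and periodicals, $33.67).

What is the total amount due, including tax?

Jump rope $20.40: athletic equipment → 9.25% → $1.89
Camping tent (2-person) $272.22: athletic equipment → 9.25% + 2.5% surcharge = 11.75% → $31.99
Spiral notebook $6.92: other taxable items → 4.5% → $0.31
Used textbook $68.49: books and periodicals → 0% → $0.00
Salad bar box $8.20: hot prepared food → 9.75% → $0.80
AA batteries (8-pack) $12.01: other taxable items → 4.5% → $0.54
Haircut $28.52: labor services → 10% → $2.85
Burrito bowl $12.43: hot prepared food → 9.75% → $1.21
Umbrella $27.95: other taxable items → 4.5% → $1.26
Rotisserie chicken $11.32: hot prepared food → 9.75% → $1.10
Hardcover biography $33.67: books and periodicals → 0% → $0.00
Subtotal = $502.13; tax = $41.95; total due = $544.08

$544.08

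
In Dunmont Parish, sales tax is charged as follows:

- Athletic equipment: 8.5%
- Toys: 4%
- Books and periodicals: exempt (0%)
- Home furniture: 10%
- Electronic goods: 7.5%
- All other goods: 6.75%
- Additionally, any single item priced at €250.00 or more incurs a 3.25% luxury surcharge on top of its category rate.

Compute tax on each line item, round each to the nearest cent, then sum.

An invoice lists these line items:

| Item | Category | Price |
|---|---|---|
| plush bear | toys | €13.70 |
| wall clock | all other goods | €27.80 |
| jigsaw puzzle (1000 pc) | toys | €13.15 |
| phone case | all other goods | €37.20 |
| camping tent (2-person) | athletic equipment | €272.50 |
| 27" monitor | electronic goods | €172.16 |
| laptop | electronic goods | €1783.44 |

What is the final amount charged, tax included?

Plush bear €13.70: toys → 4% → €0.55
Wall clock €27.80: all other goods → 6.75% → €1.88
Jigsaw puzzle (1000 pc) €13.15: toys → 4% → €0.53
Phone case €37.20: all other goods → 6.75% → €2.51
Camping tent (2-person) €272.50: athletic equipment → 8.5% + 3.25% surcharge = 11.75% → €32.02
27" monitor €172.16: electronic goods → 7.5% → €12.91
Laptop €1783.44: electronic goods → 7.5% + 3.25% surcharge = 10.75% → €191.72
Subtotal = €2319.95; tax = €242.12; total due = €2562.07

€2562.07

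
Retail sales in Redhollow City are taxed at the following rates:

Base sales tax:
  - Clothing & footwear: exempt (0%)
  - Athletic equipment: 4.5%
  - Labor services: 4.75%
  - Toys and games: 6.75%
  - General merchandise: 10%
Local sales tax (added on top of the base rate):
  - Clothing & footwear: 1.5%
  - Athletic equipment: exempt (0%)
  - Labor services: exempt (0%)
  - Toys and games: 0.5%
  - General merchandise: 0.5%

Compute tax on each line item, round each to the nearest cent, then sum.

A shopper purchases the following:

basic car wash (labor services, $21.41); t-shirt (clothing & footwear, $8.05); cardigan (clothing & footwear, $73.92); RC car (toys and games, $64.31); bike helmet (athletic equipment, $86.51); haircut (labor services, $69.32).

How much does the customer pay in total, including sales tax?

Basic car wash $21.41: labor services → 4.75% + 0% local = 4.75% → $1.02
T-shirt $8.05: clothing & footwear → 0% + 1.5% local = 1.5% → $0.12
Cardigan $73.92: clothing & footwear → 0% + 1.5% local = 1.5% → $1.11
RC car $64.31: toys and games → 6.75% + 0.5% local = 7.25% → $4.66
Bike helmet $86.51: athletic equipment → 4.5% + 0% local = 4.5% → $3.89
Haircut $69.32: labor services → 4.75% + 0% local = 4.75% → $3.29
Subtotal = $323.52; tax = $14.09; total due = $337.61

$337.61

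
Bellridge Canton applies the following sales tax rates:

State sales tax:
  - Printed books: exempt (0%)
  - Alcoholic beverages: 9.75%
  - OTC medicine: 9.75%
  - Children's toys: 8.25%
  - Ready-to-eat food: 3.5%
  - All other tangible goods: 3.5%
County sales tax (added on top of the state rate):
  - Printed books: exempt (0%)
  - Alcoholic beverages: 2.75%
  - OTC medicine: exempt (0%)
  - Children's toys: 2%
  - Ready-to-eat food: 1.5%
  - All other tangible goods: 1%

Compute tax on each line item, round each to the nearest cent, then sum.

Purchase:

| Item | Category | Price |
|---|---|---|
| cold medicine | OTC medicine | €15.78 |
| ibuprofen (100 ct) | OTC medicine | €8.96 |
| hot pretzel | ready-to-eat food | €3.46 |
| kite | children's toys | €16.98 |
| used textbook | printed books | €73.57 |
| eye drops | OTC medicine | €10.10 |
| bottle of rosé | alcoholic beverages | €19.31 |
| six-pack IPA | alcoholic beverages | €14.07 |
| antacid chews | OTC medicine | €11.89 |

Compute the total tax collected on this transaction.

€10.63

Cold medicine €15.78: OTC medicine → 9.75% + 0% county = 9.75% → €1.54
Ibuprofen (100 ct) €8.96: OTC medicine → 9.75% + 0% county = 9.75% → €0.87
Hot pretzel €3.46: ready-to-eat food → 3.5% + 1.5% county = 5% → €0.17
Kite €16.98: children's toys → 8.25% + 2% county = 10.25% → €1.74
Used textbook €73.57: printed books → 0% + 0% county = 0% → €0.00
Eye drops €10.10: OTC medicine → 9.75% + 0% county = 9.75% → €0.98
Bottle of rosé €19.31: alcoholic beverages → 9.75% + 2.75% county = 12.5% → €2.41
Six-pack IPA €14.07: alcoholic beverages → 9.75% + 2.75% county = 12.5% → €1.76
Antacid chews €11.89: OTC medicine → 9.75% + 0% county = 9.75% → €1.16
Total tax = €1.54 + €0.87 + €0.17 + €1.74 + €0.98 + €2.41 + €1.76 + €1.16 = €10.63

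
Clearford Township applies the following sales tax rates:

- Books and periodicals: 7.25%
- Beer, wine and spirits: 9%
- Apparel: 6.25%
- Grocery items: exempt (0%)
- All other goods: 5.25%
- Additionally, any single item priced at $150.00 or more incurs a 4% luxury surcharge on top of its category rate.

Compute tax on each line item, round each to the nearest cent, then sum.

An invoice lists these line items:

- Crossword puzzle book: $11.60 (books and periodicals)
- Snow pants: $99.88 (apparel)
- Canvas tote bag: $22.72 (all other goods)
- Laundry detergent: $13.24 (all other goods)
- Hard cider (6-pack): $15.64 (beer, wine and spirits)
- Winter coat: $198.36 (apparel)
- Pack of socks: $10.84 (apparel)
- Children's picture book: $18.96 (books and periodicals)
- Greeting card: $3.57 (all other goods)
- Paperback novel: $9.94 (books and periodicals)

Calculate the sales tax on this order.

Crossword puzzle book $11.60: books and periodicals → 7.25% → $0.84
Snow pants $99.88: apparel → 6.25% → $6.24
Canvas tote bag $22.72: all other goods → 5.25% → $1.19
Laundry detergent $13.24: all other goods → 5.25% → $0.70
Hard cider (6-pack) $15.64: beer, wine and spirits → 9% → $1.41
Winter coat $198.36: apparel → 6.25% + 4% surcharge = 10.25% → $20.33
Pack of socks $10.84: apparel → 6.25% → $0.68
Children's picture book $18.96: books and periodicals → 7.25% → $1.37
Greeting card $3.57: all other goods → 5.25% → $0.19
Paperback novel $9.94: books and periodicals → 7.25% → $0.72
Total tax = $0.84 + $6.24 + $1.19 + $0.70 + $1.41 + $20.33 + $0.68 + $1.37 + $0.19 + $0.72 = $33.67

$33.67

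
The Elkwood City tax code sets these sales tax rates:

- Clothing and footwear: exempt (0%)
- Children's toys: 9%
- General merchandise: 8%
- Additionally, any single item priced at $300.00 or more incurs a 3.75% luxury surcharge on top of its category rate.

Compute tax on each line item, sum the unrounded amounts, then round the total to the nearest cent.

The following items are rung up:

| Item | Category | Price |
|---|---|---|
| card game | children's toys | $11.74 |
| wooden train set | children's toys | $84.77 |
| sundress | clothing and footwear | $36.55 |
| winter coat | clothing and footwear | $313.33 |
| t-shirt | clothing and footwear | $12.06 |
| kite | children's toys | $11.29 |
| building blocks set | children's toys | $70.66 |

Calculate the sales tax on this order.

$27.81

Card game $11.74: children's toys → 9% → $1.0566
Wooden train set $84.77: children's toys → 9% → $7.6293
Sundress $36.55: clothing and footwear → 0% → $0.00
Winter coat $313.33: clothing and footwear → 0% + 3.75% surcharge = 3.75% → $11.749875
T-shirt $12.06: clothing and footwear → 0% → $0.00
Kite $11.29: children's toys → 9% → $1.0161
Building blocks set $70.66: children's toys → 9% → $6.3594
Unrounded tax sum = $27.811275 → $27.81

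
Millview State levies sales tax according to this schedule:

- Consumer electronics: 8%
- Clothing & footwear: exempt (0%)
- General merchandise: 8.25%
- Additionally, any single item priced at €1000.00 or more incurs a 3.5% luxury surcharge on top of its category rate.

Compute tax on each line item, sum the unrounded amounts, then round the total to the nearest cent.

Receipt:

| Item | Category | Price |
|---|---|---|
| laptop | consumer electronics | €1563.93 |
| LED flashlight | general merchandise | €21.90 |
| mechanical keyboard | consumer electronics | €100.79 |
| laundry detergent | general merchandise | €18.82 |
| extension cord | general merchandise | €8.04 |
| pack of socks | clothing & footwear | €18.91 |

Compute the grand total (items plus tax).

Laptop €1563.93: consumer electronics → 8% + 3.5% surcharge = 11.5% → €179.85195
LED flashlight €21.90: general merchandise → 8.25% → €1.80675
Mechanical keyboard €100.79: consumer electronics → 8% → €8.0632
Laundry detergent €18.82: general merchandise → 8.25% → €1.55265
Extension cord €8.04: general merchandise → 8.25% → €0.6633
Pack of socks €18.91: clothing & footwear → 0% → €0.00
Subtotal = €1732.39; unrounded tax = €191.93785 → €191.94; total due = €1924.33

€1924.33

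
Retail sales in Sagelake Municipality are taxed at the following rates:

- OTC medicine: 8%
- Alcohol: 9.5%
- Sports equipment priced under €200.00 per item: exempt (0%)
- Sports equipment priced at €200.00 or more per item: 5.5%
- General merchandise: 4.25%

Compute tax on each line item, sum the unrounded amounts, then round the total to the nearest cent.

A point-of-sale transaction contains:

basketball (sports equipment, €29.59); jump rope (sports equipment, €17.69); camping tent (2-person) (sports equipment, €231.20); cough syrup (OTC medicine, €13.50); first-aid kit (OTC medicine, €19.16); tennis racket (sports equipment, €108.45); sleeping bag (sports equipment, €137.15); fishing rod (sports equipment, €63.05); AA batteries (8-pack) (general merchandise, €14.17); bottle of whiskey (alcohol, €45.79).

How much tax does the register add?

Basketball €29.59: sports equipment, under €200.00 → 0% → €0.00
Jump rope €17.69: sports equipment, under €200.00 → 0% → €0.00
Camping tent (2-person) €231.20: sports equipment, €200.00 or more → 5.5% → €12.716
Cough syrup €13.50: OTC medicine → 8% → €1.08
First-aid kit €19.16: OTC medicine → 8% → €1.5328
Tennis racket €108.45: sports equipment, under €200.00 → 0% → €0.00
Sleeping bag €137.15: sports equipment, under €200.00 → 0% → €0.00
Fishing rod €63.05: sports equipment, under €200.00 → 0% → €0.00
AA batteries (8-pack) €14.17: general merchandise → 4.25% → €0.602225
Bottle of whiskey €45.79: alcohol → 9.5% → €4.35005
Unrounded tax sum = €20.281075 → €20.28

€20.28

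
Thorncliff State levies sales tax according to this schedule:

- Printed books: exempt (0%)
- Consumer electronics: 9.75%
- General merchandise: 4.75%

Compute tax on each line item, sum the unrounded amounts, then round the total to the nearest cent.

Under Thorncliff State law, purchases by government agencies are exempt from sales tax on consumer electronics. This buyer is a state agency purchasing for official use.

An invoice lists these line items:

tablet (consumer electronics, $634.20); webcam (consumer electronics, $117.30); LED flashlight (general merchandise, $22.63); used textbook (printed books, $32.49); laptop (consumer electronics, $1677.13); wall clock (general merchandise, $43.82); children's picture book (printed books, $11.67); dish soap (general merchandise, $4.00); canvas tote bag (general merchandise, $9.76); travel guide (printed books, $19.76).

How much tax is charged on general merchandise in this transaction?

LED flashlight $22.63: general merchandise → 4.75% → $1.074925
Wall clock $43.82: general merchandise → 4.75% → $2.08145
Dish soap $4.00: general merchandise → 4.75% → $0.19
Canvas tote bag $9.76: general merchandise → 4.75% → $0.4636
Tax on general merchandise: unrounded sum = $3.809975 → $3.81

$3.81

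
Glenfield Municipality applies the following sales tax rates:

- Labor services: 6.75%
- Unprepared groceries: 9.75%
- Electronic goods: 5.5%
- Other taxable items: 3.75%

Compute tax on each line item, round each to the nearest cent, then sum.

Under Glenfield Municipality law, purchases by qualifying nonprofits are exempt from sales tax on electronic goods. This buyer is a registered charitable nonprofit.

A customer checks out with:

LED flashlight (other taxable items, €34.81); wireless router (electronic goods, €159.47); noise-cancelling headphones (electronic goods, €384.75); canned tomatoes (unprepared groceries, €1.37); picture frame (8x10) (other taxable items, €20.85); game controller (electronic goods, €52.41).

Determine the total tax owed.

LED flashlight €34.81: other taxable items → 3.75% → €1.31
Wireless router €159.47: electronic goods, buyer-exempt → 0% → €0.00
Noise-cancelling headphones €384.75: electronic goods, buyer-exempt → 0% → €0.00
Canned tomatoes €1.37: unprepared groceries → 9.75% → €0.13
Picture frame (8x10) €20.85: other taxable items → 3.75% → €0.78
Game controller €52.41: electronic goods, buyer-exempt → 0% → €0.00
Total tax = €1.31 + €0.13 + €0.78 = €2.22

€2.22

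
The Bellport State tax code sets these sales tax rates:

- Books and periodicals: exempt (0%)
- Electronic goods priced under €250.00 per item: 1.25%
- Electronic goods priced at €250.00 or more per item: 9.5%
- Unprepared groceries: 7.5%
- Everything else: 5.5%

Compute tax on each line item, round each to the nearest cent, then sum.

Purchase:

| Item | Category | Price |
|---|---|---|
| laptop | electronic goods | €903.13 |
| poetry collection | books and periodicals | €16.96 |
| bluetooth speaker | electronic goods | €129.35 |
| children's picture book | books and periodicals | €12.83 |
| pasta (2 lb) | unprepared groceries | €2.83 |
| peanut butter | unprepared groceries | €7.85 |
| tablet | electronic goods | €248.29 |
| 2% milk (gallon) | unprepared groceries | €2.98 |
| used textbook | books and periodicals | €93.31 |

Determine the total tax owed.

Laptop €903.13: electronic goods, €250.00 or more → 9.5% → €85.80
Poetry collection €16.96: books and periodicals → 0% → €0.00
Bluetooth speaker €129.35: electronic goods, under €250.00 → 1.25% → €1.62
Children's picture book €12.83: books and periodicals → 0% → €0.00
Pasta (2 lb) €2.83: unprepared groceries → 7.5% → €0.21
Peanut butter €7.85: unprepared groceries → 7.5% → €0.59
Tablet €248.29: electronic goods, under €250.00 → 1.25% → €3.10
2% milk (gallon) €2.98: unprepared groceries → 7.5% → €0.22
Used textbook €93.31: books and periodicals → 0% → €0.00
Total tax = €85.80 + €1.62 + €0.21 + €0.59 + €3.10 + €0.22 = €91.54

€91.54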